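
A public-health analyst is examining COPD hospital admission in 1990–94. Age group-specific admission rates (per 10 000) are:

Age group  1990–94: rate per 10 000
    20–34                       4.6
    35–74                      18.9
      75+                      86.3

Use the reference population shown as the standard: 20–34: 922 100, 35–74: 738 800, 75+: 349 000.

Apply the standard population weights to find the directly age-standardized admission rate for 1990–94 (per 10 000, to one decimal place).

Standard total = 2 009 900; weights = 0.4588, 0.3676, 0.1736.
Standardized rate: 0.4588×4.6 + 0.3676×18.9 + 0.1736×86.3 = 24.0428 per 10 000.

24.0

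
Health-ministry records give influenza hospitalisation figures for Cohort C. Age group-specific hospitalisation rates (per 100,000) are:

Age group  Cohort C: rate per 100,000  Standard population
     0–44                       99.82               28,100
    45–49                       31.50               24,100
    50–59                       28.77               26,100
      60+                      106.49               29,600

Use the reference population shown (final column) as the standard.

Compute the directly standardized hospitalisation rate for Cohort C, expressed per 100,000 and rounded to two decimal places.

Standard total = 107,900; weights = 0.2604, 0.2234, 0.2419, 0.2743.
Standardized rate: 0.2604×99.82 + 0.2234×31.50 + 0.2419×28.77 + 0.2743×106.49 = 69.2038 per 100,000.

69.20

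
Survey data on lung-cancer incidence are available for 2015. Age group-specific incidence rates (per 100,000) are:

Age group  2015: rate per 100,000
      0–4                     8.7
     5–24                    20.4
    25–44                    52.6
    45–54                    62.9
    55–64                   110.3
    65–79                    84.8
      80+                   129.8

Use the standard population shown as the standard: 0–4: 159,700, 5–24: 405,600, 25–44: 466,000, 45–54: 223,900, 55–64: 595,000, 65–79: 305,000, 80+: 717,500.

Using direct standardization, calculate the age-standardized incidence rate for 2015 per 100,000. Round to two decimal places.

81.07

Standard total = 2,872,700; weights = 0.0556, 0.1412, 0.1622, 0.0779, 0.2071, 0.1062, 0.2498.
Standardized rate: 0.0556×8.7 + 0.1412×20.4 + 0.1622×52.6 + 0.0779×62.9 + 0.2071×110.3 + 0.1062×84.8 + 0.2498×129.8 = 81.0675 per 100,000.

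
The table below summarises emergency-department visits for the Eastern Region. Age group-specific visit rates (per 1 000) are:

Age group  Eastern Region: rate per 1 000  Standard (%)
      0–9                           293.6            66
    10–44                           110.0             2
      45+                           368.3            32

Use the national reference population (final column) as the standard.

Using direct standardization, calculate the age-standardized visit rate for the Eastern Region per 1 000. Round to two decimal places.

Standard weights: 0.66, 0.02, 0.32.
Standardized rate: 0.6600×293.6 + 0.0200×110.0 + 0.3200×368.3 = 313.8320 per 1 000.

313.83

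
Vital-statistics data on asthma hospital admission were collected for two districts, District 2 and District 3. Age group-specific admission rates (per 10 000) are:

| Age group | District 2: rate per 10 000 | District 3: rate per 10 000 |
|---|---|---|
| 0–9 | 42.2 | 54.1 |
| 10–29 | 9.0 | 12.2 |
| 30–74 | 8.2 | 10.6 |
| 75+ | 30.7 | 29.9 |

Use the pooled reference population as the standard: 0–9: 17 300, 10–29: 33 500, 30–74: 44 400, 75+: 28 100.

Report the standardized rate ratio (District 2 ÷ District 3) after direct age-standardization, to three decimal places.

Standard total = 123 300; weights = 0.1403, 0.2717, 0.3601, 0.2279.
District 2: 0.1403×42.2 + 0.2717×9.0 + 0.3601×8.2 + 0.2279×30.7 = 18.3156 per 10 000.
District 3: 0.1403×54.1 + 0.2717×12.2 + 0.3601×10.6 + 0.2279×29.9 = 21.5366 per 10 000.
Ratio = 18.3156 ÷ 21.5366 = 0.85044.

0.850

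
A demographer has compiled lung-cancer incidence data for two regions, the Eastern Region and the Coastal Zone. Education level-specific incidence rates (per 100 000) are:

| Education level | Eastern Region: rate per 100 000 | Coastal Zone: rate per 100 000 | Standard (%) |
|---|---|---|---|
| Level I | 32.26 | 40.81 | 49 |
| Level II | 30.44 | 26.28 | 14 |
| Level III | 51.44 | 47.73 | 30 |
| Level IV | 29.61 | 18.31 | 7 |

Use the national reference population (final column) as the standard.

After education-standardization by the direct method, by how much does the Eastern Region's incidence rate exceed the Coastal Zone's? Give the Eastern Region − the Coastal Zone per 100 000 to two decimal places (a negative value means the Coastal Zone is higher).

-1.70

Standard weights: 0.49, 0.14, 0.30, 0.07.
The Eastern Region: 0.4900×32.26 + 0.1400×30.44 + 0.3000×51.44 + 0.0700×29.61 = 37.5737 per 100 000.
The Coastal Zone: 0.4900×40.81 + 0.1400×26.28 + 0.3000×47.73 + 0.0700×18.31 = 39.2768 per 100 000.
Difference = 37.5737 − 39.2768 = -1.7031.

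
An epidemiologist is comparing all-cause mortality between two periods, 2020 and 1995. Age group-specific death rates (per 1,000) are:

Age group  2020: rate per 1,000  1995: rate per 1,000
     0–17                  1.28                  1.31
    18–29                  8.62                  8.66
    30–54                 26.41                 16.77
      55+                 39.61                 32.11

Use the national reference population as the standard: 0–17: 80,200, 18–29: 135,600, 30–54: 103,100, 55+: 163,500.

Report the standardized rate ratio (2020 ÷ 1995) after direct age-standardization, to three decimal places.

1.268

Standard total = 482,400; weights = 0.1663, 0.2811, 0.2137, 0.3389.
2020: 0.1663×1.28 + 0.2811×8.62 + 0.2137×26.41 + 0.3389×39.61 = 21.7053 per 1,000.
1995: 0.1663×1.31 + 0.2811×8.66 + 0.2137×16.77 + 0.3389×32.11 = 17.1193 per 1,000.
Ratio = 21.7053 ÷ 17.1193 = 1.26789.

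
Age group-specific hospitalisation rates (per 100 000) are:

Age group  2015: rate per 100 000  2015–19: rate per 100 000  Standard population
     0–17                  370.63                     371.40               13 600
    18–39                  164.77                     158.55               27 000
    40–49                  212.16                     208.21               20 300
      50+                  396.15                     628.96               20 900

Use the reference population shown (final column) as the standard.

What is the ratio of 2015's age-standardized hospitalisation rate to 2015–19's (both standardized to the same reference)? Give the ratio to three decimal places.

0.827

Standard total = 81 800; weights = 0.1663, 0.3301, 0.2482, 0.2555.
2015: 0.1663×370.63 + 0.3301×164.77 + 0.2482×212.16 + 0.2555×396.15 = 269.8746 per 100 000.
2015–19: 0.1663×371.40 + 0.3301×158.55 + 0.2482×208.21 + 0.2555×628.96 = 326.4525 per 100 000.
Ratio = 269.8746 ÷ 326.4525 = 0.82669.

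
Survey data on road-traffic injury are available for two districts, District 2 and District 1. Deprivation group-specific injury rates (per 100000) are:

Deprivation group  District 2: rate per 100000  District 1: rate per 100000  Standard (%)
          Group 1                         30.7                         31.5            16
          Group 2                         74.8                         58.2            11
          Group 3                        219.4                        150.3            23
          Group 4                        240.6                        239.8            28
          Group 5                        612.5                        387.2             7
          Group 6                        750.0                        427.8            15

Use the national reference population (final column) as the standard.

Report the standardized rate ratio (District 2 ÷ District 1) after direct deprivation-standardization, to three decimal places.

Standard weights: 0.16, 0.11, 0.23, 0.28, 0.07, 0.15.
District 2: 0.1600×30.7 + 0.1100×74.8 + 0.2300×219.4 + 0.2800×240.6 + 0.0700×612.5 + 0.1500×750.0 = 286.3450 per 100000.
District 1: 0.1600×31.5 + 0.1100×58.2 + 0.2300×150.3 + 0.2800×239.8 + 0.0700×387.2 + 0.1500×427.8 = 204.4290 per 100000.
Ratio = 286.3450 ÷ 204.4290 = 1.40071.

1.401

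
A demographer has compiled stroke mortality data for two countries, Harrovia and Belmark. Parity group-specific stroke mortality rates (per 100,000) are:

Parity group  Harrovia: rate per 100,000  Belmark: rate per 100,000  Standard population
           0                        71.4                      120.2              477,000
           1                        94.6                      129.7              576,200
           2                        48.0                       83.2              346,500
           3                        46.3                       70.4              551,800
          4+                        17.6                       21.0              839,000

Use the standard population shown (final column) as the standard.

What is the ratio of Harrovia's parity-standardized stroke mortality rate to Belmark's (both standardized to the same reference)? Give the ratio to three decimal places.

0.669

Standard total = 2,790,500; weights = 0.1709, 0.2065, 0.1242, 0.1977, 0.3007.
Harrovia: 0.1709×71.4 + 0.2065×94.6 + 0.1242×48.0 + 0.1977×46.3 + 0.3007×17.6 = 52.1459 per 100,000.
Belmark: 0.1709×120.2 + 0.2065×129.7 + 0.1242×83.2 + 0.1977×70.4 + 0.3007×21.0 = 77.8939 per 100,000.
Ratio = 52.1459 ÷ 77.8939 = 0.66945.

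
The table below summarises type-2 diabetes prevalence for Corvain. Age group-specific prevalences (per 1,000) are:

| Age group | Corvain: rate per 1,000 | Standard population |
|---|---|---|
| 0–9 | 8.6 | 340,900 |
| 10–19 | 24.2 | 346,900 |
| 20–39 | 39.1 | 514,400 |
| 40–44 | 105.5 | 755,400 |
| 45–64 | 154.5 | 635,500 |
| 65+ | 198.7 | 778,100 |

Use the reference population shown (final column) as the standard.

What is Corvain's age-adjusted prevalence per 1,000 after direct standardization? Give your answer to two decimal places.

107.95

Standard total = 3,371,200; weights = 0.1011, 0.1029, 0.1526, 0.2241, 0.1885, 0.2308.
Standardized rate: 0.1011×8.6 + 0.1029×24.2 + 0.1526×39.1 + 0.2241×105.5 + 0.1885×154.5 + 0.2308×198.7 = 107.9520 per 1,000.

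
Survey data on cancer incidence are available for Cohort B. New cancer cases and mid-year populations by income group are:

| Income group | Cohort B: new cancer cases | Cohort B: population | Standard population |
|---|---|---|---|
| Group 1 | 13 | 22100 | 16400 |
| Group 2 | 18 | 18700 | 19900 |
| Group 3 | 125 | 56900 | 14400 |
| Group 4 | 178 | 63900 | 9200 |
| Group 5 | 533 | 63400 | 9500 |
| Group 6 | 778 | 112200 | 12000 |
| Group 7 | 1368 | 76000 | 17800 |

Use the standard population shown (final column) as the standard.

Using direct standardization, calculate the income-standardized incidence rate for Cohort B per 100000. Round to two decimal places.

Income-specific rates per 100000 for Cohort B: 58.82, 96.26, 219.68, 278.56, 840.69, 693.40, 1800.00.
Standard total = 99200; weights = 0.1653, 0.2006, 0.1452, 0.0927, 0.0958, 0.1210, 0.1794.
Standardized rate: 0.1653×58.82 + 0.2006×96.26 + 0.1452×219.68 + 0.0927×278.56 + 0.0958×840.69 + 0.1210×693.40 + 0.1794×1800.00 = 574.1317 per 100000.

574.13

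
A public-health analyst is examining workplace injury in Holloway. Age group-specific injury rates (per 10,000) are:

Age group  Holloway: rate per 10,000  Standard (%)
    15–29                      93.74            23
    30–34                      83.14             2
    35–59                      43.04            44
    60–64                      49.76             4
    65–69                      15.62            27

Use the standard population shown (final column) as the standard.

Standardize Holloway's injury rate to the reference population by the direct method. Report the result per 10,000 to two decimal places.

Standard weights: 0.23, 0.02, 0.44, 0.04, 0.27.
Standardized rate: 0.2300×93.74 + 0.0200×83.14 + 0.4400×43.04 + 0.0400×49.76 + 0.2700×15.62 = 48.3684 per 10,000.

48.37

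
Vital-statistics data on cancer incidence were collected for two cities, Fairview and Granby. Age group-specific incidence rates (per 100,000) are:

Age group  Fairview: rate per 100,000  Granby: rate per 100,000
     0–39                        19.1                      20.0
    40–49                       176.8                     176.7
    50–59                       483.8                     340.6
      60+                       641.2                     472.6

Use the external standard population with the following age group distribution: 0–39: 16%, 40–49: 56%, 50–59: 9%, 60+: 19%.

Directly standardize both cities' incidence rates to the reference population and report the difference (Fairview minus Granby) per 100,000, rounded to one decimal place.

Standard weights: 0.16, 0.56, 0.09, 0.19.
Fairview: 0.1600×19.1 + 0.5600×176.8 + 0.0900×483.8 + 0.1900×641.2 = 267.4340 per 100,000.
Granby: 0.1600×20.0 + 0.5600×176.7 + 0.0900×340.6 + 0.1900×472.6 = 222.6000 per 100,000.
Difference = 267.4340 − 222.6000 = 44.8340.

44.8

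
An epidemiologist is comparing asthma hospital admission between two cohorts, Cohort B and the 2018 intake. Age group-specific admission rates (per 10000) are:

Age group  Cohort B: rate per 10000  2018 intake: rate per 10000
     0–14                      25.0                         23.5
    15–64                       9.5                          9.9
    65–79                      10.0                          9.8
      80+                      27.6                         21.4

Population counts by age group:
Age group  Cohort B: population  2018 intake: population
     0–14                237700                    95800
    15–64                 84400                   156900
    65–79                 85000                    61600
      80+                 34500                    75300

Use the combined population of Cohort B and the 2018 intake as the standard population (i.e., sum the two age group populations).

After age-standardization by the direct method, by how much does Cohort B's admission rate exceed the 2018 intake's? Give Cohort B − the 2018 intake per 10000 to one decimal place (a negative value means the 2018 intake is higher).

1.3

Combined standard total = 831200; weights = 0.4012, 0.2903, 0.1764, 0.1321.
Cohort B: 0.4012×25.0 + 0.2903×9.5 + 0.1764×10.0 + 0.1321×27.6 = 18.1982 per 10000.
The 2018 intake: 0.4012×23.5 + 0.2903×9.9 + 0.1764×9.8 + 0.1321×21.4 = 16.8582 per 10000.
Difference = 18.1982 − 16.8582 = 1.3400.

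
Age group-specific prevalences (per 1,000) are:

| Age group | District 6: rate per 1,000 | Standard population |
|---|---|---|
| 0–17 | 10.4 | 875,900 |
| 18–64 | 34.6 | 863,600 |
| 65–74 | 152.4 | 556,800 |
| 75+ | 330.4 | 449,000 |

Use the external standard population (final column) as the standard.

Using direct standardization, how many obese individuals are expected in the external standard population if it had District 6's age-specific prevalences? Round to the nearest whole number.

Expected obese individuals = Σ (standard pop × age-specific rate ÷ 1,000)
= 875,900×10.4/1,000 + 863,600×34.6/1,000 + 556,800×152.4/1,000 + 449,000×330.4/1,000
= 9109.36 + 29880.56 + 84856.32 + 148349.60 = 272195.84.

272196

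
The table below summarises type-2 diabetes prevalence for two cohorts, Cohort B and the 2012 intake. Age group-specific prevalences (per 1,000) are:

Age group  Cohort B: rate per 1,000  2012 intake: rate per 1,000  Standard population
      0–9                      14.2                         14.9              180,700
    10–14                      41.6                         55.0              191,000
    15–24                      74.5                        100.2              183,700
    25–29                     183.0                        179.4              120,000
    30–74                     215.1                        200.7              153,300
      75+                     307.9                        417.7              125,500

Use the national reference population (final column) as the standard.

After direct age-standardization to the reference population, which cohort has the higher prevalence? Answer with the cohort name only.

2012 intake

Standard total = 954,200; weights = 0.1894, 0.2002, 0.1925, 0.1258, 0.1607, 0.1315.
Cohort B: 0.1894×14.2 + 0.2002×41.6 + 0.1925×74.5 + 0.1258×183.0 + 0.1607×215.1 + 0.1315×307.9 = 123.4264 per 1,000.
The 2012 intake: 0.1894×14.9 + 0.2002×55.0 + 0.1925×100.2 + 0.1258×179.4 + 0.1607×200.7 + 0.1315×417.7 = 142.8640 per 1,000.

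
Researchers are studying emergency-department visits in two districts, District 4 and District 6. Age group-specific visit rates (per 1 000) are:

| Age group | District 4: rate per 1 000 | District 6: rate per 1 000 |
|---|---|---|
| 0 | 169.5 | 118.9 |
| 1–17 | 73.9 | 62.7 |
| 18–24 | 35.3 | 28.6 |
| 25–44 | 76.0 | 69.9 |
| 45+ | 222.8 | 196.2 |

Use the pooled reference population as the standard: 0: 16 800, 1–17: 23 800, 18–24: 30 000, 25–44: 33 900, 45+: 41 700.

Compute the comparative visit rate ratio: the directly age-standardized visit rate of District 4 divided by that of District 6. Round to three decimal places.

1.177

Standard total = 146 200; weights = 0.1149, 0.1628, 0.2052, 0.2319, 0.2852.
District 4: 0.1149×169.5 + 0.1628×73.9 + 0.2052×35.3 + 0.2319×76.0 + 0.2852×222.8 = 119.9219 per 1 000.
District 6: 0.1149×118.9 + 0.1628×62.7 + 0.2052×28.6 + 0.2319×69.9 + 0.2852×196.2 = 101.9079 per 1 000.
Ratio = 119.9219 ÷ 101.9079 = 1.17677.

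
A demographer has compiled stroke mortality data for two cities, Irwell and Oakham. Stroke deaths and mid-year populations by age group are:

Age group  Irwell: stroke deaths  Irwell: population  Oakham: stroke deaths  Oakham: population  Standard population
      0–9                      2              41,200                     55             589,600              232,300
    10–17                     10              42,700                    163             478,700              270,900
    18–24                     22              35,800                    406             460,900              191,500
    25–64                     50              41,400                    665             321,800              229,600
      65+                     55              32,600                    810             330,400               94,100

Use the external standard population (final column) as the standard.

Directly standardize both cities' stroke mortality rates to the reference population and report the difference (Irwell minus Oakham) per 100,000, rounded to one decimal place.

-35.3

Age-specific rates per 100,000 for Irwell: 4.85, 23.42, 61.45, 120.77, 168.71.
For Oakham: 9.33, 34.05, 88.09, 206.65, 245.16.
Standard total = 1,018,400; weights = 0.2281, 0.2660, 0.1880, 0.2255, 0.0924.
Irwell: 0.2281×4.85 + 0.2660×23.42 + 0.1880×61.45 + 0.2255×120.77 + 0.0924×168.71 = 61.7099 per 100,000.
Oakham: 0.2281×9.33 + 0.2660×34.05 + 0.1880×88.09 + 0.2255×206.65 + 0.0924×245.16 = 96.9917 per 100,000.
Difference = 61.7099 − 96.9917 = -35.2819.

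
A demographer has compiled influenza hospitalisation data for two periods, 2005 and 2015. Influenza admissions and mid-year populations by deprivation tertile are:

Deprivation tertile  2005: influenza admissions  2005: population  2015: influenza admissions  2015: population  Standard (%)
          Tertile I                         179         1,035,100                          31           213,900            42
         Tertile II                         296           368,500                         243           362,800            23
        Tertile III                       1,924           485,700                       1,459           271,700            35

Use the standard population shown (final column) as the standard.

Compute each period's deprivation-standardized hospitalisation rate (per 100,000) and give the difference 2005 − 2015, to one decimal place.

-45.1

Deprivation-specific rates per 100,000 for 2005: 17.29, 80.33, 396.13.
For 2015: 14.49, 66.98, 536.99.
Standard weights: 0.42, 0.23, 0.35.
2005: 0.4200×17.29 + 0.2300×80.33 + 0.3500×396.13 = 164.3832 per 100,000.
2015: 0.4200×14.49 + 0.2300×66.98 + 0.3500×536.99 = 209.4384 per 100,000.
Difference = 164.3832 − 209.4384 = -45.0552.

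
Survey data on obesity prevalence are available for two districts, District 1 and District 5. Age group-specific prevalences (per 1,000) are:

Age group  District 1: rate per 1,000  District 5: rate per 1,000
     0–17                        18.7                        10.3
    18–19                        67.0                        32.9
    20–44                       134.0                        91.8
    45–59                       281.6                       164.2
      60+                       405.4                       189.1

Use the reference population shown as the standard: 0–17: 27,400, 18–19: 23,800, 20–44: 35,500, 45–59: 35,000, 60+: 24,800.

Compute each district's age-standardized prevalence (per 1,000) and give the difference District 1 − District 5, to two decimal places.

82.00

Standard total = 146,500; weights = 0.1870, 0.1625, 0.2423, 0.2389, 0.1693.
District 1: 0.1870×18.7 + 0.1625×67.0 + 0.2423×134.0 + 0.2389×281.6 + 0.1693×405.4 = 182.7570 per 1,000.
District 5: 0.1870×10.3 + 0.1625×32.9 + 0.2423×91.8 + 0.2389×164.2 + 0.1693×189.1 = 100.7565 per 1,000.
Difference = 182.7570 − 100.7565 = 82.0005.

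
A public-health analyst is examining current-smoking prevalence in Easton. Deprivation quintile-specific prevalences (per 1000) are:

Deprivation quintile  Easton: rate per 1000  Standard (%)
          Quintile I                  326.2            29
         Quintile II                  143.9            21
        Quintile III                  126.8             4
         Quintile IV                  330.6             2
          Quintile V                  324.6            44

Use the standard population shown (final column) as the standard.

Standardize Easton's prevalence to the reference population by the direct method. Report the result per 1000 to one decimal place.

Standard weights: 0.29, 0.21, 0.04, 0.02, 0.44.
Standardized rate: 0.2900×326.2 + 0.2100×143.9 + 0.0400×126.8 + 0.0200×330.6 + 0.4400×324.6 = 279.3250 per 1000.

279.3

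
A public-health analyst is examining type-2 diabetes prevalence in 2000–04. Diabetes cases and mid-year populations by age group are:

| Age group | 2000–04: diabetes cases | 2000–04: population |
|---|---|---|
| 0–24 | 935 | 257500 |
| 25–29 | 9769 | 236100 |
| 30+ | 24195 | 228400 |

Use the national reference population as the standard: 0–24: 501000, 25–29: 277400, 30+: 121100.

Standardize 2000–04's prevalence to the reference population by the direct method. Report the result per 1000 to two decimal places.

Age-specific rates per 1000 for 2000–04: 3.631, 41.377, 105.933.
Standard total = 899500; weights = 0.5570, 0.3084, 0.1346.
Standardized rate: 0.5570×3.631 + 0.3084×41.377 + 0.1346×105.933 = 29.0444 per 1000.

29.04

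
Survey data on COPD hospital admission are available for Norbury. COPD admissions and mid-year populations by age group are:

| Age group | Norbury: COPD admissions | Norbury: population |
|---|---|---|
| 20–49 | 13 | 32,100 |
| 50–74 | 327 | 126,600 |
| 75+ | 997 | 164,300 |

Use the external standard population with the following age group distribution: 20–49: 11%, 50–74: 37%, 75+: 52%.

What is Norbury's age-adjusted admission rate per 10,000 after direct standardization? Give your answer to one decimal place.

41.6

Age-specific rates per 10,000 for Norbury: 4.05, 25.83, 60.68.
Standard weights: 0.11, 0.37, 0.52.
Standardized rate: 0.1100×4.05 + 0.3700×25.83 + 0.5200×60.68 = 41.5568 per 10,000.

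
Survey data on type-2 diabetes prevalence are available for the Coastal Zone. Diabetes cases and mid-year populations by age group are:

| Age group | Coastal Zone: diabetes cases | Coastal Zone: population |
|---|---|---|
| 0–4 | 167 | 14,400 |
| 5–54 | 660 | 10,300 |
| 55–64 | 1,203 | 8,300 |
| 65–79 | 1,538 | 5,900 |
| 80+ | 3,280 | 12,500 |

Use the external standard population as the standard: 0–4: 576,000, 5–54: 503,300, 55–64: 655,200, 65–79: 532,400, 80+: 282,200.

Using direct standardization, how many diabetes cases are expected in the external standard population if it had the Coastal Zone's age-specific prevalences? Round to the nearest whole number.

346729

Age-specific rates per 1,000 for the Coastal Zone: 11.597, 64.078, 144.940, 260.678, 262.400.
Expected diabetes cases = Σ (standard pop × age-specific rate ÷ 1,000)
= 576,000×11.597/1,000 + 503,300×64.078/1,000 + 655,200×144.940/1,000 + 532,400×260.678/1,000 + 282,200×262.400/1,000
= 6680.00 + 32250.29 + 94964.53 + 138784.95 + 74049.28 = 346729.05.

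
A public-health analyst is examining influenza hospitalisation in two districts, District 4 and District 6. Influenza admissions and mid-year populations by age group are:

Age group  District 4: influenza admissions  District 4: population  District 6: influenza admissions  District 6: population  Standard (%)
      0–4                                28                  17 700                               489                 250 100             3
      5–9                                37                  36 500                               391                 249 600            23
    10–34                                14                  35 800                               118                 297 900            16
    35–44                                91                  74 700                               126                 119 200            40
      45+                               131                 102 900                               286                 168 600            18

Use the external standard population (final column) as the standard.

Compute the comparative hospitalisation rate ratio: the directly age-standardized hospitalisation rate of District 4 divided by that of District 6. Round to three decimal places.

0.875

Age-specific rates per 100 000 for District 4: 158.19, 101.37, 39.11, 121.82, 127.31.
For District 6: 195.52, 156.65, 39.61, 105.70, 169.63.
Standard weights: 0.03, 0.23, 0.16, 0.40, 0.18.
District 4: 0.0300×158.19 + 0.2300×101.37 + 0.1600×39.11 + 0.4000×121.82 + 0.1800×127.31 = 105.9615 per 100 000.
District 6: 0.0300×195.52 + 0.2300×156.65 + 0.1600×39.61 + 0.4000×105.70 + 0.1800×169.63 = 121.0487 per 100 000.
Ratio = 105.9615 ÷ 121.0487 = 0.87536.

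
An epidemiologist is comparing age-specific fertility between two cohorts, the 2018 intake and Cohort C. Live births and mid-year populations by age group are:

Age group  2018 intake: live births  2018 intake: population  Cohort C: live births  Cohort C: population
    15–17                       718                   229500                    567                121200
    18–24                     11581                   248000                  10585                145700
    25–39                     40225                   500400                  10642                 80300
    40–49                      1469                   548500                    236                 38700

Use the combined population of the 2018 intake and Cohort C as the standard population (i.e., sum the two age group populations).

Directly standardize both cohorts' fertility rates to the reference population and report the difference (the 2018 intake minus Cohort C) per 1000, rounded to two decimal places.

Age-specific rates per 1000 for the 2018 intake: 3.129, 46.698, 80.386, 2.678.
For Cohort C: 4.678, 72.649, 132.528, 6.098.
Combined standard total = 1912300; weights = 0.1834, 0.2059, 0.3037, 0.3071.
The 2018 intake: 0.1834×3.129 + 0.2059×46.698 + 0.3037×80.386 + 0.3071×2.678 = 35.4205 per 1000.
Cohort C: 0.1834×4.678 + 0.2059×72.649 + 0.3037×132.528 + 0.3071×6.098 = 57.9316 per 1000.
Difference = 35.4205 − 57.9316 = -22.5111.

-22.51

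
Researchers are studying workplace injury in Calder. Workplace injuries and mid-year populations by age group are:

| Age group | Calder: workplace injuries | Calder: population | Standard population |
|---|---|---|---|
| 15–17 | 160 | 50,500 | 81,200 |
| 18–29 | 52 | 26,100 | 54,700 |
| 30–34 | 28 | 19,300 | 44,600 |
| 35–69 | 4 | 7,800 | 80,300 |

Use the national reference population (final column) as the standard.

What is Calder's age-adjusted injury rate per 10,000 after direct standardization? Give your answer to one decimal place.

18.1

Age-specific rates per 10,000 for Calder: 31.68, 19.92, 14.51, 5.13.
Standard total = 260,800; weights = 0.3113, 0.2097, 0.1710, 0.3079.
Standardized rate: 0.3113×31.68 + 0.2097×19.92 + 0.1710×14.51 + 0.3079×5.13 = 18.1032 per 10,000.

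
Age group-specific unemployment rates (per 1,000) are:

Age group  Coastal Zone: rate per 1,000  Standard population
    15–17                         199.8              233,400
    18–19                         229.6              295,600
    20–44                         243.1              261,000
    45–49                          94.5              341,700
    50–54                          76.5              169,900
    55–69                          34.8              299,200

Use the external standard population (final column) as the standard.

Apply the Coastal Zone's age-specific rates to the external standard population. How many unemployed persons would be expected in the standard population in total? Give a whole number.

233652

Expected unemployed persons = Σ (standard pop × age-specific rate ÷ 1,000)
= 233,400×199.8/1,000 + 295,600×229.6/1,000 + 261,000×243.1/1,000 + 341,700×94.5/1,000 + 169,900×76.5/1,000 + 299,200×34.8/1,000
= 46633.32 + 67869.76 + 63449.10 + 32290.65 + 12997.35 + 10412.16 = 233652.34.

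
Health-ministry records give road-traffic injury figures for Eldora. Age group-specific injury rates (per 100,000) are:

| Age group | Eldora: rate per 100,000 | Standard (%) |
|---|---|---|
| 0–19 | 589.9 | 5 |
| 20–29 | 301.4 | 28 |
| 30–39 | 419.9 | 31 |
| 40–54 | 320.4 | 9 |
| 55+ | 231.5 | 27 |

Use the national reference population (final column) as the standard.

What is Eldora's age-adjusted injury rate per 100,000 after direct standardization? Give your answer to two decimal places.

335.40

Standard weights: 0.05, 0.28, 0.31, 0.09, 0.27.
Standardized rate: 0.0500×589.9 + 0.2800×301.4 + 0.3100×419.9 + 0.0900×320.4 + 0.2700×231.5 = 335.3970 per 100,000.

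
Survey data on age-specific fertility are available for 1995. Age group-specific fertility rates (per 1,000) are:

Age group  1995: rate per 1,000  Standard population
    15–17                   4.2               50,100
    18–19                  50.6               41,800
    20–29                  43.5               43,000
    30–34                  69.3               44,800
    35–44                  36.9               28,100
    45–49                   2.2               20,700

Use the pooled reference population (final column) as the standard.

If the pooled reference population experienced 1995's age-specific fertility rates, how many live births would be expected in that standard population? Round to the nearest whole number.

Expected live births = Σ (standard pop × age-specific rate ÷ 1,000)
= 50,100×4.2/1,000 + 41,800×50.6/1,000 + 43,000×43.5/1,000 + 44,800×69.3/1,000 + 28,100×36.9/1,000 + 20,700×2.2/1,000
= 210.42 + 2115.08 + 1870.50 + 3104.64 + 1036.89 + 45.54 = 8383.07.

8383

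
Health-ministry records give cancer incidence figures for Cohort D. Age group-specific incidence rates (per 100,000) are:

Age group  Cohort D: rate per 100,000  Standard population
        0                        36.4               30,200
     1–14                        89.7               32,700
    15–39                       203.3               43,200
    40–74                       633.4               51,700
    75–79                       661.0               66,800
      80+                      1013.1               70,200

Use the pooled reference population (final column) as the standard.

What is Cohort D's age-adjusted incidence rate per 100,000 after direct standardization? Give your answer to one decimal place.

545.6

Standard total = 294,800; weights = 0.1024, 0.1109, 0.1465, 0.1754, 0.2266, 0.2381.
Standardized rate: 0.1024×36.4 + 0.1109×89.7 + 0.1465×203.3 + 0.1754×633.4 + 0.2266×661.0 + 0.2381×1013.1 = 545.5774 per 100,000.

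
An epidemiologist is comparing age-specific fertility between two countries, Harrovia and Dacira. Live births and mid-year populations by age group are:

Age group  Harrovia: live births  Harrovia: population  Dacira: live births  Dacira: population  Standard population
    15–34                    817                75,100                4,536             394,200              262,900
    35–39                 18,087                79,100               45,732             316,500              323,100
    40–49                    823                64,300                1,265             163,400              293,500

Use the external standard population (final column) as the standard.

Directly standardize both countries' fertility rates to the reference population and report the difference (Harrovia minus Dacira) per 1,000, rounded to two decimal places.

Age-specific rates per 1,000 for Harrovia: 10.879, 228.660, 12.799.
For Dacira: 11.507, 144.493, 7.742.
Standard total = 879,500; weights = 0.2989, 0.3674, 0.3337.
Harrovia: 0.2989×10.879 + 0.3674×228.660 + 0.3337×12.799 = 91.5255 per 1,000.
Dacira: 0.2989×11.507 + 0.3674×144.493 + 0.3337×7.742 = 59.1052 per 1,000.
Difference = 91.5255 − 59.1052 = 32.4203.

32.42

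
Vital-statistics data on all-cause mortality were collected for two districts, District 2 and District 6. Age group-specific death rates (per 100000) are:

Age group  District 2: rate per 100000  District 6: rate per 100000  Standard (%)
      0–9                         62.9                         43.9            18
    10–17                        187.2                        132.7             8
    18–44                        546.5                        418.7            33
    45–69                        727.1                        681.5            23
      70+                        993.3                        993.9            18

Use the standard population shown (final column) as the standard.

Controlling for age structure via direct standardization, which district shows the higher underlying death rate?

District 2

Standard weights: 0.18, 0.08, 0.33, 0.23, 0.18.
District 2: 0.1800×62.9 + 0.0800×187.2 + 0.3300×546.5 + 0.2300×727.1 + 0.1800×993.3 = 552.6700 per 100000.
District 6: 0.1800×43.9 + 0.0800×132.7 + 0.3300×418.7 + 0.2300×681.5 + 0.1800×993.9 = 492.3360 per 100000.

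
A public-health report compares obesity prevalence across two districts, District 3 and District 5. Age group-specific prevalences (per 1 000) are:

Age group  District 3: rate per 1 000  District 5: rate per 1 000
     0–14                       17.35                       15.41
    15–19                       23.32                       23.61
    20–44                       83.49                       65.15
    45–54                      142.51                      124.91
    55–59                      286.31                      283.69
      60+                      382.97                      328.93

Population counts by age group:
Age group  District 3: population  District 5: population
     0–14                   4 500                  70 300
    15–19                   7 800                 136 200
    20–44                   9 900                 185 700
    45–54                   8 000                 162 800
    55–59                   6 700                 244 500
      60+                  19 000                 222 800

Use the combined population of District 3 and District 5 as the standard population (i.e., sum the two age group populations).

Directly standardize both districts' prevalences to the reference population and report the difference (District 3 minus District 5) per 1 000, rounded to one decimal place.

18.9

Combined standard total = 1 078 200; weights = 0.0694, 0.1336, 0.1814, 0.1584, 0.2330, 0.2243.
District 3: 0.0694×17.35 + 0.1336×23.32 + 0.1814×83.49 + 0.1584×142.51 + 0.2330×286.31 + 0.2243×382.97 = 194.6303 per 1 000.
District 5: 0.0694×15.41 + 0.1336×23.61 + 0.1814×65.15 + 0.1584×124.91 + 0.2330×283.69 + 0.2243×328.93 = 175.6897 per 1 000.
Difference = 194.6303 − 175.6897 = 18.9406.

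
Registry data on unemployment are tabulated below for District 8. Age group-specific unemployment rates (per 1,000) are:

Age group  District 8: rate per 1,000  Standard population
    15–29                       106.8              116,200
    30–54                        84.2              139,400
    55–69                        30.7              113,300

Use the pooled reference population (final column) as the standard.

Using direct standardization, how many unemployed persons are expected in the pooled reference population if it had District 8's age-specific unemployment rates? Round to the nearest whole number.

27626

Expected unemployed persons = Σ (standard pop × age-specific rate ÷ 1,000)
= 116,200×106.8/1,000 + 139,400×84.2/1,000 + 113,300×30.7/1,000
= 12410.16 + 11737.48 + 3478.31 = 27625.95.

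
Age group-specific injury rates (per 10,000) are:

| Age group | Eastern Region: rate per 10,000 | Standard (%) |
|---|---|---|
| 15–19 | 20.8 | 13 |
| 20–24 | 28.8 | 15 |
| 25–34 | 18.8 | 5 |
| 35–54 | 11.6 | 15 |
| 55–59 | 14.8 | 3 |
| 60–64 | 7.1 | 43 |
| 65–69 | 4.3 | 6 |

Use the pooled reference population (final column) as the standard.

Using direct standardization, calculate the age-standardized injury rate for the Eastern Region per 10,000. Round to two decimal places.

13.46

Standard weights: 0.13, 0.15, 0.05, 0.15, 0.03, 0.43, 0.06.
Standardized rate: 0.1300×20.8 + 0.1500×28.8 + 0.0500×18.8 + 0.1500×11.6 + 0.0300×14.8 + 0.4300×7.1 + 0.0600×4.3 = 13.4590 per 10,000.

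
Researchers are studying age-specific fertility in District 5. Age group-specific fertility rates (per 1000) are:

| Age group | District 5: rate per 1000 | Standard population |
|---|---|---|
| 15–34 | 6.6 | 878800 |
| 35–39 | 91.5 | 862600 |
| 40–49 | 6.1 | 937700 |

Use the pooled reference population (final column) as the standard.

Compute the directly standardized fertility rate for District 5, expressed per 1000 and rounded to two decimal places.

Standard total = 2679100; weights = 0.3280, 0.3220, 0.3500.
Standardized rate: 0.3280×6.6 + 0.3220×91.5 + 0.3500×6.1 = 33.7606 per 1000.

33.76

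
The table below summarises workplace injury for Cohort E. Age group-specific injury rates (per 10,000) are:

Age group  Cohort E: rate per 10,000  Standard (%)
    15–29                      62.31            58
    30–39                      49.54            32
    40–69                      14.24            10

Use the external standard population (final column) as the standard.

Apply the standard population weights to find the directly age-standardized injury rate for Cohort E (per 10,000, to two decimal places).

53.42

Standard weights: 0.58, 0.32, 0.10.
Standardized rate: 0.5800×62.31 + 0.3200×49.54 + 0.1000×14.24 = 53.4166 per 10,000.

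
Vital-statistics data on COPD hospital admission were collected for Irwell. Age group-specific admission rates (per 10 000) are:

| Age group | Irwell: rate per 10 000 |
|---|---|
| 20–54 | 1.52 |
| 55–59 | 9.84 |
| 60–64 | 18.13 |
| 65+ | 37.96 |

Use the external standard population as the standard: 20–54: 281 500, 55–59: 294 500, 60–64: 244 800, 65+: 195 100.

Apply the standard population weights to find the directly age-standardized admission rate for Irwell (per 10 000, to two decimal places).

14.93

Standard total = 1 015 900; weights = 0.2771, 0.2899, 0.2410, 0.1920.
Standardized rate: 0.2771×1.52 + 0.2899×9.84 + 0.2410×18.13 + 0.1920×37.96 = 14.9326 per 10 000.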